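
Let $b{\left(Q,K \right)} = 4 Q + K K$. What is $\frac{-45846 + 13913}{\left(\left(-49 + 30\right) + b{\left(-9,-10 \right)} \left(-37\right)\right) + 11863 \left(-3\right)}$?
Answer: $\frac{31933}{37976} \approx 0.84087$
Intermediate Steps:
$b{\left(Q,K \right)} = K^{2} + 4 Q$ ($b{\left(Q,K \right)} = 4 Q + K^{2} = K^{2} + 4 Q$)
$\frac{-45846 + 13913}{\left(\left(-49 + 30\right) + b{\left(-9,-10 \right)} \left(-37\right)\right) + 11863 \left(-3\right)} = \frac{-45846 + 13913}{\left(\left(-49 + 30\right) + \left(\left(-10\right)^{2} + 4 \left(-9\right)\right) \left(-37\right)\right) + 11863 \left(-3\right)} = - \frac{31933}{\left(-19 + \left(100 - 36\right) \left(-37\right)\right) - 35589} = - \frac{31933}{\left(-19 + 64 \left(-37\right)\right) - 35589} = - \frac{31933}{\left(-19 - 2368\right) - 35589} = - \frac{31933}{-2387 - 35589} = - \frac{31933}{-37976} = \left(-31933\right) \left(- \frac{1}{37976}\right) = \frac{31933}{37976}$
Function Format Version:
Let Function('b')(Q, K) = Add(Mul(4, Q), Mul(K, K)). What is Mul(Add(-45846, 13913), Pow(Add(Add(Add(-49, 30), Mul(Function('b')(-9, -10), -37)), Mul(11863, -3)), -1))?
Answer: Rational(31933, 37976) ≈ 0.84087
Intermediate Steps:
Function('b')(Q, K) = Add(Pow(K, 2), Mul(4, Q)) (Function('b')(Q, K) = Add(Mul(4, Q), Pow(K, 2)) = Add(Pow(K, 2), Mul(4, Q)))
Mul(Add(-45846, 13913), Pow(Add(Add(Add(-49, 30), Mul(Function('b')(-9, -10), -37)), Mul(11863, -3)), -1)) = Mul(Add(-45846, 13913), Pow(Add(Add(Add(-49, 30), Mul(Add(Pow(-10, 2), Mul(4, -9)), -37)), Mul(11863, -3)), -1)) = Mul(-31933, Pow(Add(Add(-19, Mul(Add(100, -36), -37)), -35589), -1)) = Mul(-31933, Pow(Add(Add(-19, Mul(64, -37)), -35589), -1)) = Mul(-31933, Pow(Add(Add(-19, -2368), -35589), -1)) = Mul(-31933, Pow(Add(-2387, -35589), -1)) = Mul(-31933, Pow(-37976, -1)) = Mul(-31933, Rational(-1, 37976)) = Rational(31933, 37976)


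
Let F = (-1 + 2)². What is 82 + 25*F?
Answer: 107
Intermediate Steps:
F = 1 (F = 1² = 1)
82 + 25*F = 82 + 25*1 = 82 + 25 = 107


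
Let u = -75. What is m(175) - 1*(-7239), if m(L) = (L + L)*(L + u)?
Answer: 42239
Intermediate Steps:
m(L) = 2*L*(-75 + L) (m(L) = (L + L)*(L - 75) = (2*L)*(-75 + L) = 2*L*(-75 + L))
m(175) - 1*(-7239) = 2*175*(-75 + 175) - 1*(-7239) = 2*175*100 + 7239 = 35000 + 7239 = 42239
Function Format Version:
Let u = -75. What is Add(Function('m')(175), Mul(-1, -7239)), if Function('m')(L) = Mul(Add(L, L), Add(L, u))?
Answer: 42239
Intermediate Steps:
Function('m')(L) = Mul(2, L, Add(-75, L)) (Function('m')(L) = Mul(Add(L, L), Add(L, -75)) = Mul(Mul(2, L), Add(-75, L)) = Mul(2, L, Add(-75, L)))
Add(Function('m')(175), Mul(-1, -7239)) = Add(Mul(2, 175, Add(-75, 175)), Mul(-1, -7239)) = Add(Mul(2, 175, 100), 7239) = Add(35000, 7239) = 42239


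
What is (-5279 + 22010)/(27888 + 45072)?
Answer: 5577/24320 ≈ 0.22932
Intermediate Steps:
(-5279 + 22010)/(27888 + 45072) = 16731/72960 = 16731*(1/72960) = 5577/24320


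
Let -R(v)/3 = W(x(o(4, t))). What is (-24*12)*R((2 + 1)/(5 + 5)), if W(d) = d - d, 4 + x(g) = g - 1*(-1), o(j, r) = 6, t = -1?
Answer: 0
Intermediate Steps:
x(g) = -3 + g (x(g) = -4 + (g - 1*(-1)) = -4 + (g + 1) = -4 + (1 + g) = -3 + g)
W(d) = 0
R(v) = 0 (R(v) = -3*0 = 0)
(-24*12)*R((2 + 1)/(5 + 5)) = -24*12*0 = -288*0 = 0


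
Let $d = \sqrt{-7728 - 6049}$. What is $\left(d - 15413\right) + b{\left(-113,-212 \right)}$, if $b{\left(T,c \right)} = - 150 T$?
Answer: $1537 + i \sqrt{13777} \approx 1537.0 + 117.38 i$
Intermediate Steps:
$d = i \sqrt{13777}$ ($d = \sqrt{-13777} = i \sqrt{13777} \approx 117.38 i$)
$\left(d - 15413\right) + b{\left(-113,-212 \right)} = \left(i \sqrt{13777} - 15413\right) - -16950 = \left(-15413 + i \sqrt{13777}\right) + 16950 = 1537 + i \sqrt{13777}$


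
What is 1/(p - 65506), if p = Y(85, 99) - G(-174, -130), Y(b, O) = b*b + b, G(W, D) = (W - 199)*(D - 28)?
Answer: -1/117130 ≈ -8.5375e-6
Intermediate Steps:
G(W, D) = (-199 + W)*(-28 + D)
Y(b, O) = b + b**2 (Y(b, O) = b**2 + b = b + b**2)
p = -51624 (p = 85*(1 + 85) - (5572 - 199*(-130) - 28*(-174) - 130*(-174)) = 85*86 - (5572 + 25870 + 4872 + 22620) = 7310 - 1*58934 = 7310 - 58934 = -51624)
1/(p - 65506) = 1/(-51624 - 65506) = 1/(-117130) = -1/117130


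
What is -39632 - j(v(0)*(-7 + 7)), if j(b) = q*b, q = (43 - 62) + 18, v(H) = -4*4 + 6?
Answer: -39632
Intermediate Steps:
v(H) = -10 (v(H) = -16 + 6 = -10)
q = -1 (q = -19 + 18 = -1)
j(b) = -b
-39632 - j(v(0)*(-7 + 7)) = -39632 - (-1)*(-10*(-7 + 7)) = -39632 - (-1)*(-10*0) = -39632 - (-1)*0 = -39632 - 1*0 = -39632 + 0 = -39632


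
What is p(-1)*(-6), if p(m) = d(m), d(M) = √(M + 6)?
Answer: -6*√5 ≈ -13.416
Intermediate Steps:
d(M) = √(6 + M)
p(m) = √(6 + m)
p(-1)*(-6) = √(6 - 1)*(-6) = √5*(-6) = -6*√5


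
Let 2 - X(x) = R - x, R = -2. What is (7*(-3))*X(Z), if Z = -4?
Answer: 0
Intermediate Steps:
X(x) = 4 + x (X(x) = 2 - (-2 - x) = 2 + (2 + x) = 4 + x)
(7*(-3))*X(Z) = (7*(-3))*(4 - 4) = -21*0 = 0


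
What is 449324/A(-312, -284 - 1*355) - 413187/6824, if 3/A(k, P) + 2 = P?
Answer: -1965427091177/20472 ≈ -9.6006e+7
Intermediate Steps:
A(k, P) = 3/(-2 + P)
449324/A(-312, -284 - 1*355) - 413187/6824 = 449324/((3/(-2 + (-284 - 1*355)))) - 413187/6824 = 449324/((3/(-2 + (-284 - 355)))) - 413187*1/6824 = 449324/((3/(-2 - 639))) - 413187/6824 = 449324/((3/(-641))) - 413187/6824 = 449324/((3*(-1/641))) - 413187/6824 = 449324/(-3/641) - 413187/6824 = 449324*(-641/3) - 413187/6824 = -288016684/3 - 413187/6824 = -1965427091177/20472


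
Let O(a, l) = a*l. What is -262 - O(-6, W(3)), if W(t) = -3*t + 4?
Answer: -292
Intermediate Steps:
W(t) = 4 - 3*t
-262 - O(-6, W(3)) = -262 - (-6)*(4 - 3*3) = -262 - (-6)*(4 - 9) = -262 - (-6)*(-5) = -262 - 1*30 = -262 - 30 = -292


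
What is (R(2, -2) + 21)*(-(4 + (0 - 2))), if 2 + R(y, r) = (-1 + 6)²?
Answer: -88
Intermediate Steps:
R(y, r) = 23 (R(y, r) = -2 + (-1 + 6)² = -2 + 5² = -2 + 25 = 23)
(R(2, -2) + 21)*(-(4 + (0 - 2))) = (23 + 21)*(-(4 + (0 - 2))) = 44*(-(4 - 2)) = 44*(-1*2) = 44*(-2) = -88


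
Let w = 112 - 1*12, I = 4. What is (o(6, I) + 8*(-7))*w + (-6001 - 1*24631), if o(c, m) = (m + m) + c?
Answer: -34832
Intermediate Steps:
w = 100 (w = 112 - 12 = 100)
o(c, m) = c + 2*m (o(c, m) = 2*m + c = c + 2*m)
(o(6, I) + 8*(-7))*w + (-6001 - 1*24631) = ((6 + 2*4) + 8*(-7))*100 + (-6001 - 1*24631) = ((6 + 8) - 56)*100 + (-6001 - 24631) = (14 - 56)*100 - 30632 = -42*100 - 30632 = -4200 - 30632 = -34832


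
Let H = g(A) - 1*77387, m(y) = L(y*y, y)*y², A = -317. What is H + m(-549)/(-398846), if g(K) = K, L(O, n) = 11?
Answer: -30995244995/398846 ≈ -77712.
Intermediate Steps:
m(y) = 11*y²
H = -77704 (H = -317 - 1*77387 = -317 - 77387 = -77704)
H + m(-549)/(-398846) = -77704 + (11*(-549)²)/(-398846) = -77704 + (11*301401)*(-1/398846) = -77704 + 3315411*(-1/398846) = -77704 - 3315411/398846 = -30995244995/398846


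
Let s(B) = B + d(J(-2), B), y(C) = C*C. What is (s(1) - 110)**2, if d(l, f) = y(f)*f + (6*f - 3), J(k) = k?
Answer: 11025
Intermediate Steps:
y(C) = C**2
d(l, f) = -3 + f**3 + 6*f (d(l, f) = f**2*f + (6*f - 3) = f**3 + (-3 + 6*f) = -3 + f**3 + 6*f)
s(B) = -3 + B**3 + 7*B (s(B) = B + (-3 + B**3 + 6*B) = -3 + B**3 + 7*B)
(s(1) - 110)**2 = ((-3 + 1**3 + 7*1) - 110)**2 = ((-3 + 1 + 7) - 110)**2 = (5 - 110)**2 = (-105)**2 = 11025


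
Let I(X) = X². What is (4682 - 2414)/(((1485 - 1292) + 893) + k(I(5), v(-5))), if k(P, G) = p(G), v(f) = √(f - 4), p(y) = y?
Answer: 273672/131045 - 756*I/131045 ≈ 2.0884 - 0.005769*I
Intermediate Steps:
v(f) = √(-4 + f)
k(P, G) = G
(4682 - 2414)/(((1485 - 1292) + 893) + k(I(5), v(-5))) = (4682 - 2414)/(((1485 - 1292) + 893) + √(-4 - 5)) = 2268/((193 + 893) + √(-9)) = 2268/(1086 + 3*I) = 2268*((1086 - 3*I)/1179405) = 252*(1086 - 3*I)/131045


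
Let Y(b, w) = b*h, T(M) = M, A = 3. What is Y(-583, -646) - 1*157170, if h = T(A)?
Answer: -158919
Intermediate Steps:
h = 3
Y(b, w) = 3*b (Y(b, w) = b*3 = 3*b)
Y(-583, -646) - 1*157170 = 3*(-583) - 1*157170 = -1749 - 157170 = -158919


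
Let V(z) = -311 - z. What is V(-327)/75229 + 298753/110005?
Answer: 458707133/168889105 ≈ 2.7160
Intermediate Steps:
V(-327)/75229 + 298753/110005 = (-311 - 1*(-327))/75229 + 298753/110005 = (-311 + 327)*(1/75229) + 298753*(1/110005) = 16*(1/75229) + 6097/2245 = 16/75229 + 6097/2245 = 458707133/168889105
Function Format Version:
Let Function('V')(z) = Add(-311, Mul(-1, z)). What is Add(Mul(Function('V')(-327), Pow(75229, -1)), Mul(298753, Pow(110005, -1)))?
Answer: Rational(458707133, 168889105) ≈ 2.7160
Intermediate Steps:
Add(Mul(Function('V')(-327), Pow(75229, -1)), Mul(298753, Pow(110005, -1))) = Add(Mul(Add(-311, Mul(-1, -327)), Pow(75229, -1)), Mul(298753, Pow(110005, -1))) = Add(Mul(Add(-311, 327), Rational(1, 75229)), Mul(298753, Rational(1, 110005))) = Add(Mul(16, Rational(1, 75229)), Rational(6097, 2245)) = Add(Rational(16, 75229), Rational(6097, 2245)) = Rational(458707133, 168889105)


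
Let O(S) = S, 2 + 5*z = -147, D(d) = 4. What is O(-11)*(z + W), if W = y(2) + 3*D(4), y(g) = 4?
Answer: 759/5 ≈ 151.80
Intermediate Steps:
z = -149/5 (z = -⅖ + (⅕)*(-147) = -⅖ - 147/5 = -149/5 ≈ -29.800)
W = 16 (W = 4 + 3*4 = 4 + 12 = 16)
O(-11)*(z + W) = -11*(-149/5 + 16) = -11*(-69/5) = 759/5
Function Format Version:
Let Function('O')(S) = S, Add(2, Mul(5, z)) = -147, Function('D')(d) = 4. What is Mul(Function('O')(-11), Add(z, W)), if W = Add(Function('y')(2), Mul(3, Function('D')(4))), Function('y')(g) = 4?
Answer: Rational(759, 5) ≈ 151.80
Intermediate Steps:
z = Rational(-149, 5) (z = Add(Rational(-2, 5), Mul(Rational(1, 5), -147)) = Add(Rational(-2, 5), Rational(-147, 5)) = Rational(-149, 5) ≈ -29.800)
W = 16 (W = Add(4, Mul(3, 4)) = Add(4, 12) = 16)
Mul(Function('O')(-11), Add(z, W)) = Mul(-11, Add(Rational(-149, 5), 16)) = Mul(-11, Rational(-69, 5)) = Rational(759, 5)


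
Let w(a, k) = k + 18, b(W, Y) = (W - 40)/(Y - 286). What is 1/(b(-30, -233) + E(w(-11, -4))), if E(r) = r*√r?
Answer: -2595/52794406 + 269361*√14/52794406 ≈ 0.019041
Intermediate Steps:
b(W, Y) = (-40 + W)/(-286 + Y)
w(a, k) = 18 + k
E(r) = r^(3/2)
1/(b(-30, -233) + E(w(-11, -4))) = 1/((-40 - 30)/(-286 - 233) + (18 - 4)^(3/2)) = 1/(-70/(-519) + 14^(3/2)) = 1/(-1/519*(-70) + 14*√14) = 1/(70/519 + 14*√14)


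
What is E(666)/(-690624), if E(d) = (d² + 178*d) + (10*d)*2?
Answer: -999/1199 ≈ -0.83319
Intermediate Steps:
E(d) = d² + 198*d (E(d) = (d² + 178*d) + 20*d = d² + 198*d)
E(666)/(-690624) = (666*(198 + 666))/(-690624) = (666*864)*(-1/690624) = 575424*(-1/690624) = -999/1199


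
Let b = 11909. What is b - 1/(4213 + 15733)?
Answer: 237536913/19946 ≈ 11909.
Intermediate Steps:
b - 1/(4213 + 15733) = 11909 - 1/(4213 + 15733) = 11909 - 1/19946 = 237536913/19946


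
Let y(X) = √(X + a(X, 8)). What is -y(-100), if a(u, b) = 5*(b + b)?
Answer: -2*I*√5 ≈ -4.4721*I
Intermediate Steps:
a(u, b) = 10*b (a(u, b) = 5*(2*b) = 10*b)
y(X) = √(80 + X) (y(X) = √(X + 10*8) = √(X + 80) = √(80 + X))
-y(-100) = -√(80 - 100) = -√(-20) = -2*I*√5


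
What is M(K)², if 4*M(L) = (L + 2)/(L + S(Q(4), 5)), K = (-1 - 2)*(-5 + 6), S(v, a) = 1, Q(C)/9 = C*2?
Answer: 1/64 ≈ 0.015625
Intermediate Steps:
Q(C) = 18*C (Q(C) = 9*(C*2) = 9*(2*C) = 18*C)
K = -3 (K = -3*1 = -3)
M(L) = (2 + L)/(4*(1 + L)) (M(L) = ((L + 2)/(L + 1))/4 = ((2 + L)/(1 + L))/4 = (2 + L)/(4*(1 + L)))
M(K)² = ((2 - 3)/(4*(1 - 3)))² = ((¼)*(-1)/(-2))² = ((¼)*(-½)*(-1))² = (⅛)² = 1/64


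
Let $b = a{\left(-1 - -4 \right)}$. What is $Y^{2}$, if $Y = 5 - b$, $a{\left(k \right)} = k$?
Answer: $4$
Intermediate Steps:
$b = 3$ ($b = -1 - -4 = -1 + 4 = 3$)
$Y = 2$ ($Y = 5 - 3 = 2$)
$Y^{2} = 2^{2} = 4$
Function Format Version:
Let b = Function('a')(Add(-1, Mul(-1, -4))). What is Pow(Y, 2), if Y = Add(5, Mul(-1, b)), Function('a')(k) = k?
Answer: 4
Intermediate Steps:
b = 3 (b = Add(-1, Mul(-1, -4)) = Add(-1, 4) = 3)
Y = 2 (Y = Add(5, Mul(-1, 3)) = Add(5, -3) = 2)
Pow(Y, 2) = Pow(2, 2) = 4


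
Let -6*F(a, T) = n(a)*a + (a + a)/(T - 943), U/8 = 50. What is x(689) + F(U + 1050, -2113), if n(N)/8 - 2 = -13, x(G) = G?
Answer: 100645501/4584 ≈ 21956.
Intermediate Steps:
U = 400 (U = 8*50 = 400)
n(N) = -88 (n(N) = 16 + 8*(-13) = 16 - 104 = -88)
F(a, T) = 44*a/3 - a/(3*(-943 + T)) (F(a, T) = -(-88*a + (a + a)/(T - 943))/6 = -(-88*a + (2*a)/(-943 + T))/6 = -(-88*a + 2*a/(-943 + T))/6 = 44*a/3 - a/(3*(-943 + T)))
x(689) + F(U + 1050, -2113) = 689 + (400 + 1050)*(-41493 + 44*(-2113))/(3*(-943 - 2113)) = 689 + (⅓)*1450*(-41493 - 92972)/(-3056) = 689 + (⅓)*1450*(-1/3056)*(-134465) = 689 + 97487125/4584 = 100645501/4584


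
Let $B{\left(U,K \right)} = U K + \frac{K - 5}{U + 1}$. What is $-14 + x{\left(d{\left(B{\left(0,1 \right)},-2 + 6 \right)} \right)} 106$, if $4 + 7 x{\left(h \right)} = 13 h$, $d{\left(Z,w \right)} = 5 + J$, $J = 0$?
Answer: $\frac{6368}{7} \approx 909.71$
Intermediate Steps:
$B{\left(U,K \right)} = K U + \frac{-5 + K}{1 + U}$
$d{\left(Z,w \right)} = 5$ ($d{\left(Z,w \right)} = 5 + 0 = 5$)
$x{\left(h \right)} = - \frac{4}{7} + \frac{13 h}{7}$
$-14 + x{\left(d{\left(B{\left(0,1 \right)},-2 + 6 \right)} \right)} 106 = -14 + \left(- \frac{4}{7} + \frac{13}{7} \cdot 5\right) 106 = -14 + \left(- \frac{4}{7} + \frac{65}{7}\right) 106 = -14 + \frac{61}{7} \cdot 106 = -14 + \frac{6466}{7} = \frac{6368}{7}$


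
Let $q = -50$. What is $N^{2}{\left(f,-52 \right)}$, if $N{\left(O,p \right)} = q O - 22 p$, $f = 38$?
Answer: $571536$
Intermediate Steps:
$N{\left(O,p \right)} = - 50 O - 22 p$
$N^{2}{\left(f,-52 \right)} = \left(\left(-50\right) 38 - -1144\right)^{2} = \left(-1900 + 1144\right)^{2} = \left(-756\right)^{2} = 571536$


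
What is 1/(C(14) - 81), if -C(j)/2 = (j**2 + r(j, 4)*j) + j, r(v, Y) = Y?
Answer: -1/613 ≈ -0.0016313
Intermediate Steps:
C(j) = -10*j - 2*j**2 (C(j) = -2*((j**2 + 4*j) + j) = -2*(j**2 + 5*j) = -10*j - 2*j**2)
1/(C(14) - 81) = 1/(-2*14*(5 + 14) - 81) = 1/(-2*14*19 - 81) = 1/(-532 - 81) = 1/(-613) = -1/613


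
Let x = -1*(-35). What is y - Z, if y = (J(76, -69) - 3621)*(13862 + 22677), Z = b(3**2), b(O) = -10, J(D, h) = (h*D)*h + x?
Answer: 13090096760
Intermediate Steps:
x = 35
J(D, h) = 35 + D*h**2 (J(D, h) = (h*D)*h + 35 = (D*h)*h + 35 = D*h**2 + 35 = 35 + D*h**2)
Z = -10
y = 13090096750 (y = ((35 + 76*(-69)**2) - 3621)*(13862 + 22677) = ((35 + 76*4761) - 3621)*36539 = ((35 + 361836) - 3621)*36539 = (361871 - 3621)*36539 = 358250*36539 = 13090096750)
y - Z = 13090096750 - 1*(-10) = 13090096750 + 10 = 13090096760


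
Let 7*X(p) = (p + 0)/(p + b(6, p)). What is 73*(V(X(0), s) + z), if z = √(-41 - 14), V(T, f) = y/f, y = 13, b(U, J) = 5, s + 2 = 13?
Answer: 949/11 + 73*I*√55 ≈ 86.273 + 541.38*I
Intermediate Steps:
s = 11 (s = -2 + 13 = 11)
X(p) = p/(7*(5 + p)) (X(p) = ((p + 0)/(p + 5))/7 = (p/(5 + p))/7 = p/(7*(5 + p)))
V(T, f) = 13/f
z = I*√55 (z = √(-55) = I*√55 ≈ 7.4162*I)
73*(V(X(0), s) + z) = 73*(13/11 + I*√55) = 949/11 + 73*I*√55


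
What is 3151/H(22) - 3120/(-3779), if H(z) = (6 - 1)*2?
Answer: 11938829/37790 ≈ 315.93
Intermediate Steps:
H(z) = 10 (H(z) = 5*2 = 10)
3151/H(22) - 3120/(-3779) = 3151/10 - 3120/(-3779) = 3151*(⅒) - 3120*(-1/3779) = 3151/10 + 3120/3779 = 11938829/37790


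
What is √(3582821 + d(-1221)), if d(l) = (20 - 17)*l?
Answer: √3579158 ≈ 1891.9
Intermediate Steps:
d(l) = 3*l
√(3582821 + d(-1221)) = √(3582821 + 3*(-1221)) = √(3582821 - 3663) = √3579158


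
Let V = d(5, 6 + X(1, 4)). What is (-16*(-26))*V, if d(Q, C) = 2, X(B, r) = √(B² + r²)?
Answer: 832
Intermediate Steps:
V = 2
(-16*(-26))*V = -16*(-26)*2 = 416*2 = 832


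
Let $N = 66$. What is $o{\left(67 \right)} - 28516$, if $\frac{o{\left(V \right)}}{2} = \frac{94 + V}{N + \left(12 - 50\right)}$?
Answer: $- \frac{57009}{2} \approx -28505.0$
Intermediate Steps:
$o{\left(V \right)} = \frac{47}{7} + \frac{V}{14}$ ($o{\left(V \right)} = 2 \frac{94 + V}{66 + \left(12 - 50\right)} = 2 \frac{94 + V}{66 - 38} = 2 \frac{94 + V}{28} = 2 \left(94 + V\right) \frac{1}{28} = 2 \left(\frac{47}{14} + \frac{V}{28}\right) = \frac{47}{7} + \frac{V}{14}$)
$o{\left(67 \right)} - 28516 = \left(\frac{47}{7} + \frac{1}{14} \cdot 67\right) - 28516 = \left(\frac{47}{7} + \frac{67}{14}\right) - 28516 = \frac{23}{2} - 28516 = - \frac{57009}{2}$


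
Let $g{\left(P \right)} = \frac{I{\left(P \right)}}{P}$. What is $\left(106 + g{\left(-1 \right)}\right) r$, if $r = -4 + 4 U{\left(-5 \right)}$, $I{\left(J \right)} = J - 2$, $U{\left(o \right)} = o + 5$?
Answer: $-436$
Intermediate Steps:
$U{\left(o \right)} = 5 + o$
$I{\left(J \right)} = -2 + J$
$r = -4$ ($r = -4 + 4 \left(5 - 5\right) = -4 + 4 \cdot 0 = -4 + 0 = -4$)
$g{\left(P \right)} = \frac{-2 + P}{P}$
$\left(106 + g{\left(-1 \right)}\right) r = \left(106 + \frac{-2 - 1}{-1}\right) \left(-4\right) = \left(106 - -3\right) \left(-4\right) = \left(106 + 3\right) \left(-4\right) = 109 \left(-4\right) = -436$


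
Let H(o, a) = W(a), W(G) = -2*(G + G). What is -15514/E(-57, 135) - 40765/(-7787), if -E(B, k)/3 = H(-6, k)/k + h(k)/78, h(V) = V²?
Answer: 3871218913/139488531 ≈ 27.753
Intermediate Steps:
W(G) = -4*G
H(o, a) = -4*a
E(B, k) = 12 - k²/26 (E(B, k) = -3*((-4*k)/k + k²/78) = -3*(-4 + k²*(1/78)) = -3*(-4 + k²/78) = 12 - k²/26)
-15514/E(-57, 135) - 40765/(-7787) = -15514/(12 - 1/26*135²) - 40765/(-7787) = -15514/(12 - 1/26*18225) - 40765*(-1/7787) = -15514/(12 - 18225/26) + 40765/7787 = -15514/(-17913/26) + 40765/7787 = -15514*(-26/17913) + 40765/7787 = 403364/17913 + 40765/7787 = 3871218913/139488531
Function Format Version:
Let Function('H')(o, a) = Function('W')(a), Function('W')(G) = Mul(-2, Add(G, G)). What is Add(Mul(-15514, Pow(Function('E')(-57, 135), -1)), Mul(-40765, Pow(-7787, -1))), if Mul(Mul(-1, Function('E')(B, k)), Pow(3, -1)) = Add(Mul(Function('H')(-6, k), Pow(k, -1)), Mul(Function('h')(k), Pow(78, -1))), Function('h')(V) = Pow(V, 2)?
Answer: Rational(3871218913, 139488531) ≈ 27.753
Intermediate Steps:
Function('W')(G) = Mul(-4, G) (Function('W')(G) = Mul(-2, Mul(2, G)) = Mul(-4, G))
Function('H')(o, a) = Mul(-4, a)
Function('E')(B, k) = Add(12, Mul(Rational(-1, 26), Pow(k, 2))) (Function('E')(B, k) = Mul(-3, Add(Mul(Mul(-4, k), Pow(k, -1)), Mul(Pow(k, 2), Pow(78, -1)))) = Mul(-3, Add(-4, Mul(Pow(k, 2), Rational(1, 78)))) = Mul(-3, Add(-4, Mul(Rational(1, 78), Pow(k, 2)))) = Add(12, Mul(Rational(-1, 26), Pow(k, 2))))
Add(Mul(-15514, Pow(Function('E')(-57, 135), -1)), Mul(-40765, Pow(-7787, -1))) = Add(Mul(-15514, Pow(Add(12, Mul(Rational(-1, 26), Pow(135, 2))), -1)), Mul(-40765, Pow(-7787, -1))) = Add(Mul(-15514, Pow(Add(12, Mul(Rational(-1, 26), 18225)), -1)), Mul(-40765, Rational(-1, 7787))) = Add(Mul(-15514, Pow(Add(12, Rational(-18225, 26)), -1)), Rational(40765, 7787)) = Add(Mul(-15514, Pow(Rational(-17913, 26), -1)), Rational(40765, 7787)) = Add(Mul(-15514, Rational(-26, 17913)), Rational(40765, 7787)) = Add(Rational(403364, 17913), Rational(40765, 7787)) = Rational(3871218913, 139488531)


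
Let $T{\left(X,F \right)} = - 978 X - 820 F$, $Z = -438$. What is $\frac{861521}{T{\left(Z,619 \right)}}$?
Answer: $- \frac{861521}{79216} \approx -10.876$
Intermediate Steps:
$\frac{861521}{T{\left(Z,619 \right)}} = \frac{861521}{\left(-978\right) \left(-438\right) - 507580} = \frac{861521}{428364 - 507580} = \frac{861521}{-79216} = 861521 \left(- \frac{1}{79216}\right) = - \frac{861521}{79216}$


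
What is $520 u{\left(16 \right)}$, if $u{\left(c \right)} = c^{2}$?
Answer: $133120$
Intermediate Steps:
$520 u{\left(16 \right)} = 520 \cdot 16^{2} = 520 \cdot 256 = 133120$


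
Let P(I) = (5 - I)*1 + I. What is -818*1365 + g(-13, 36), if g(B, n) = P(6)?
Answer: -1116565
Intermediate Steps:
P(I) = 5 (P(I) = (5 - I) + I = 5)
g(B, n) = 5
-818*1365 + g(-13, 36) = -818*1365 + 5 = -1116570 + 5 = -1116565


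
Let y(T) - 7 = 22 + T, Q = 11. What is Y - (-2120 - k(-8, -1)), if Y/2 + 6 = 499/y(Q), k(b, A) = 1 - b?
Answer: 42839/20 ≈ 2141.9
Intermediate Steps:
y(T) = 29 + T (y(T) = 7 + (22 + T) = 29 + T)
Y = 259/20 (Y = -12 + 2*(499/(29 + 11)) = -12 + 2*(499/40) = -12 + 499/20 = 259/20 ≈ 12.950)
Y - (-2120 - k(-8, -1)) = 259/20 - (-2120 - (1 - 1*(-8))) = 259/20 - (-2120 - (1 + 8)) = 259/20 - (-2120 - 1*9) = 259/20 - (-2120 - 9) = 259/20 - 1*(-2129) = 259/20 + 2129 = 42839/20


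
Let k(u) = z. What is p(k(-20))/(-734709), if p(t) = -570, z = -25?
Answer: 190/244903 ≈ 0.00077582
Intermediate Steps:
k(u) = -25
p(k(-20))/(-734709) = -570/(-734709) = -570*(-1/734709) = 190/244903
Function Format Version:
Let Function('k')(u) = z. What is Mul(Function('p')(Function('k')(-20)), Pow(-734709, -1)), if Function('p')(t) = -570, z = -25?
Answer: Rational(190, 244903) ≈ 0.00077582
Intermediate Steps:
Function('k')(u) = -25
Mul(Function('p')(Function('k')(-20)), Pow(-734709, -1)) = Mul(-570, Pow(-734709, -1)) = Mul(-570, Rational(-1, 734709)) = Rational(190, 244903)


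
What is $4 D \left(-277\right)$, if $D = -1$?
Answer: $1108$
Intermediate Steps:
$4 D \left(-277\right) = 4 \left(-1\right) \left(-277\right) = \left(-4\right) \left(-277\right) = 1108$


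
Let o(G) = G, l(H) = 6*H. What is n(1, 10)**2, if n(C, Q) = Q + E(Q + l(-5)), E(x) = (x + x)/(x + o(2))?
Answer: 12100/81 ≈ 149.38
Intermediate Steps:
E(x) = 2*x/(2 + x) (E(x) = (x + x)/(x + 2) = (2*x)/(2 + x) = 2*x/(2 + x))
n(C, Q) = Q + 2*(-30 + Q)/(-28 + Q) (n(C, Q) = Q + 2*(Q + 6*(-5))/(2 + (Q + 6*(-5))) = Q + 2*(Q - 30)/(2 + (Q - 30)) = Q + 2*(-30 + Q)/(2 + (-30 + Q)) = Q + 2*(-30 + Q)/(-28 + Q))
n(1, 10)**2 = ((-60 + 10**2 - 26*10)/(-28 + 10))**2 = ((-60 + 100 - 260)/(-18))**2 = (-1/18*(-220))**2 = (110/9)**2 = 12100/81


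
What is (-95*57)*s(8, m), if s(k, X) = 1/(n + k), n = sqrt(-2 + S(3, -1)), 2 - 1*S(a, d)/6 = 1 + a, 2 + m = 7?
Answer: -7220/13 + 1805*I*sqrt(14)/26 ≈ -555.38 + 259.76*I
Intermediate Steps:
m = 5 (m = -2 + 7 = 5)
S(a, d) = 6 - 6*a (S(a, d) = 12 - 6*(1 + a) = 12 + (-6 - 6*a) = 6 - 6*a)
n = I*sqrt(14) (n = sqrt(-2 + (6 - 6*3)) = sqrt(-2 + (6 - 18)) = sqrt(-2 - 12) = sqrt(-14) = I*sqrt(14) ≈ 3.7417*I)
s(k, X) = 1/(k + I*sqrt(14)) (s(k, X) = 1/(I*sqrt(14) + k) = 1/(k + I*sqrt(14)))
(-95*57)*s(8, m) = (-95*57)/(8 + I*sqrt(14)) = -5415/(8 + I*sqrt(14))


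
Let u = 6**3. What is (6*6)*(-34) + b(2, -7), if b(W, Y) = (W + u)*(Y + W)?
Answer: -2314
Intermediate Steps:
u = 216
b(W, Y) = (216 + W)*(W + Y) (b(W, Y) = (W + 216)*(Y + W) = (216 + W)*(W + Y))
(6*6)*(-34) + b(2, -7) = (6*6)*(-34) + (2**2 + 216*2 + 216*(-7) + 2*(-7)) = 36*(-34) + (4 + 432 - 1512 - 14) = -1224 - 1090 = -2314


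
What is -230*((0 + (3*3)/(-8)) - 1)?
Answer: 1955/4 ≈ 488.75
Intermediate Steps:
-230*((0 + (3*3)/(-8)) - 1) = -230*((0 + 9*(-⅛)) - 1) = -230*((0 - 9/8) - 1) = -230*(-9/8 - 1) = -230*(-17/8) = 1955/4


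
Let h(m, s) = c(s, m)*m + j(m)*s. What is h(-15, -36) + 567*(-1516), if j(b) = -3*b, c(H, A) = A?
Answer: -860967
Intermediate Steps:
h(m, s) = m**2 - 3*m*s (h(m, s) = m*m + (-3*m)*s = m**2 - 3*m*s)
h(-15, -36) + 567*(-1516) = -15*(-15 - 3*(-36)) + 567*(-1516) = -15*(-15 + 108) - 859572 = -15*93 - 859572 = -1395 - 859572 = -860967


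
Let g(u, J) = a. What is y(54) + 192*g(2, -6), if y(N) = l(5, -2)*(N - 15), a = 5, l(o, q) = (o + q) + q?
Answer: 999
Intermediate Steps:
l(o, q) = o + 2*q
g(u, J) = 5
y(N) = -15 + N (y(N) = (5 + 2*(-2))*(N - 15) = (5 - 4)*(-15 + N) = 1*(-15 + N) = -15 + N)
y(54) + 192*g(2, -6) = (-15 + 54) + 192*5 = 39 + 960 = 999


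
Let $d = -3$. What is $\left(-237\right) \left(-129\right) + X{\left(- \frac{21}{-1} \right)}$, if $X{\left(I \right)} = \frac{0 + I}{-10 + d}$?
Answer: $\frac{397428}{13} \approx 30571.0$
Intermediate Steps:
$X{\left(I \right)} = - \frac{I}{13}$ ($X{\left(I \right)} = \frac{0 + I}{-10 - 3} = \frac{I}{-13} = I \left(- \frac{1}{13}\right) = - \frac{I}{13}$)
$\left(-237\right) \left(-129\right) + X{\left(- \frac{21}{-1} \right)} = \left(-237\right) \left(-129\right) - \frac{\left(-21\right) \frac{1}{-1}}{13} = 30573 - \frac{\left(-21\right) \left(-1\right)}{13} = 30573 - \frac{21}{13} = \frac{397428}{13}$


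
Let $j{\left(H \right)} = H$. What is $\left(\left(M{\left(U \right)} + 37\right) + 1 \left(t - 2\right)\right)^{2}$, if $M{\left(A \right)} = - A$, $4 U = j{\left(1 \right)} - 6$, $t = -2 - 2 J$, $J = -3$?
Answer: $\frac{25921}{16} \approx 1620.1$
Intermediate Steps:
$t = 4$ ($t = -2 - -6 = -2 + 6 = 4$)
$U = - \frac{5}{4}$ ($U = \frac{1 - 6}{4} = \frac{1}{4} \left(-5\right) = - \frac{5}{4} \approx -1.25$)
$\left(\left(M{\left(U \right)} + 37\right) + 1 \left(t - 2\right)\right)^{2} = \left(\left(\left(-1\right) \left(- \frac{5}{4}\right) + 37\right) + 1 \left(4 - 2\right)\right)^{2} = \left(\left(\frac{5}{4} + 37\right) + 1 \cdot 2\right)^{2} = \left(\frac{153}{4} + 2\right)^{2} = \left(\frac{161}{4}\right)^{2} = \frac{25921}{16}$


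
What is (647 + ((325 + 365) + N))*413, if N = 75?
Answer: 583156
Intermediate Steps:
(647 + ((325 + 365) + N))*413 = (647 + ((325 + 365) + 75))*413 = (647 + (690 + 75))*413 = (647 + 765)*413 = 1412*413 = 583156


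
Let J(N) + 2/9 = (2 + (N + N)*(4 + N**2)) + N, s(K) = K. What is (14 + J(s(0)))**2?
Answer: 20164/81 ≈ 248.94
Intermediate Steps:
J(N) = 16/9 + N + 2*N*(4 + N**2) (J(N) = -2/9 + ((2 + (N + N)*(4 + N**2)) + N) = -2/9 + ((2 + (2*N)*(4 + N**2)) + N) = -2/9 + ((2 + 2*N*(4 + N**2)) + N) = -2/9 + (2 + N + 2*N*(4 + N**2)) = 16/9 + N + 2*N*(4 + N**2))
(14 + J(s(0)))**2 = (14 + (16/9 + 2*0**3 + 9*0))**2 = (14 + (16/9 + 2*0 + 0))**2 = (14 + (16/9 + 0 + 0))**2 = (14 + 16/9)**2 = (142/9)**2 = 20164/81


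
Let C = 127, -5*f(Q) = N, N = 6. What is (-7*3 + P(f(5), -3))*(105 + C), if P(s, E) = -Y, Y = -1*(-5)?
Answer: -6032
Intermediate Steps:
f(Q) = -6/5 (f(Q) = -⅕*6 = -6/5)
Y = 5
P(s, E) = -5 (P(s, E) = -1*5 = -5)
(-7*3 + P(f(5), -3))*(105 + C) = (-7*3 - 5)*(105 + 127) = (-21 - 5)*232 = -26*232 = -6032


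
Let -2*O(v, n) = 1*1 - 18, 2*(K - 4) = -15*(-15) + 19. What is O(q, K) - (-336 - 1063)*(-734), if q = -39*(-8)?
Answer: -2053715/2 ≈ -1.0269e+6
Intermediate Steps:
K = 126 (K = 4 + (-15*(-15) + 19)/2 = 4 + (225 + 19)/2 = 4 + (½)*244 = 4 + 122 = 126)
q = 312
O(v, n) = 17/2 (O(v, n) = -(1*1 - 18)/2 = -(1 - 18)/2 = -½*(-17) = 17/2)
O(q, K) - (-336 - 1063)*(-734) = 17/2 - (-336 - 1063)*(-734) = 17/2 - (-1399)*(-734) = 17/2 - 1*1026866 = 17/2 - 1026866 = -2053715/2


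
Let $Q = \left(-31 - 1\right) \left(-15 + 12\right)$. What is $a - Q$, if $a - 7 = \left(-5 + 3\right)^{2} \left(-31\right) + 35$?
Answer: $-178$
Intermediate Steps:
$a = -82$ ($a = 7 + \left(\left(-5 + 3\right)^{2} \left(-31\right) + 35\right) = 7 + \left(\left(-2\right)^{2} \left(-31\right) + 35\right) = 7 + \left(4 \left(-31\right) + 35\right) = 7 + \left(-124 + 35\right) = 7 - 89 = -82$)
$Q = 96$ ($Q = \left(-32\right) \left(-3\right) = 96$)
$a - Q = -82 - 96 = -178$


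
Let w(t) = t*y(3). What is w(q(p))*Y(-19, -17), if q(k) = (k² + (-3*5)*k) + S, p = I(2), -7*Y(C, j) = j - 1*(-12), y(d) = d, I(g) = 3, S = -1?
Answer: -555/7 ≈ -79.286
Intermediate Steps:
Y(C, j) = -12/7 - j/7 (Y(C, j) = -(j - 1*(-12))/7 = -(j + 12)/7 = -(12 + j)/7 = -12/7 - j/7)
p = 3
q(k) = -1 + k² - 15*k (q(k) = (k² + (-3*5)*k) - 1 = (k² - 15*k) - 1 = -1 + k² - 15*k)
w(t) = 3*t (w(t) = t*3 = 3*t)
w(q(p))*Y(-19, -17) = (3*(-1 + 3² - 15*3))*(-12/7 - ⅐*(-17)) = (3*(-1 + 9 - 45))*(-12/7 + 17/7) = (3*(-37))*(5/7) = -111*5/7 = -555/7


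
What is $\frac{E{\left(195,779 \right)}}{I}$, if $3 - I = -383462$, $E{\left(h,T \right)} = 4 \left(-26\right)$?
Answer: $- \frac{104}{383465} \approx -0.00027121$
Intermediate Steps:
$E{\left(h,T \right)} = -104$
$I = 383465$ ($I = 3 - -383462 = 3 + 383462 = 383465$)
$\frac{E{\left(195,779 \right)}}{I} = - \frac{104}{383465}$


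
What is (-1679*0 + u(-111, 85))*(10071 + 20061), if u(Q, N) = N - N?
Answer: 0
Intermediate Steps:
u(Q, N) = 0
(-1679*0 + u(-111, 85))*(10071 + 20061) = (-1679*0 + 0)*(10071 + 20061) = (0 + 0)*30132 = 0*30132 = 0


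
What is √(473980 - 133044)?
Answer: 2*√85234 ≈ 583.90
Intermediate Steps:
√(473980 - 133044) = √340936 = 2*√85234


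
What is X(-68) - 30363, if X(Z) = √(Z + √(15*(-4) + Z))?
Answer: -30363 + 2*√(-17 + 2*I*√2) ≈ -30362.0 + 8.2745*I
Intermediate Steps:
X(Z) = √(Z + √(-60 + Z))
X(-68) - 30363 = √(-68 + √(-60 - 68)) - 30363 = √(-68 + √(-128)) - 30363 = √(-68 + 8*I*√2) - 30363 = -30363 + √(-68 + 8*I*√2)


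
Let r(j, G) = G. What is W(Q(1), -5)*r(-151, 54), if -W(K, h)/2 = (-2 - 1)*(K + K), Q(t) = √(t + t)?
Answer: 648*√2 ≈ 916.41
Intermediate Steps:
Q(t) = √2*√t (Q(t) = √(2*t) = √2*√t)
W(K, h) = 12*K (W(K, h) = -2*(-2 - 1)*(K + K) = -(-6)*2*K = -(-12)*K = 12*K)
W(Q(1), -5)*r(-151, 54) = (12*(√2*√1))*54 = (12*(√2*1))*54 = (12*√2)*54 = 648*√2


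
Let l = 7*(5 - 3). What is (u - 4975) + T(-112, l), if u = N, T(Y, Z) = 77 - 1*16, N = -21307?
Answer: -26221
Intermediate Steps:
l = 14 (l = 7*2 = 14)
T(Y, Z) = 61 (T(Y, Z) = 77 - 16 = 61)
u = -21307
(u - 4975) + T(-112, l) = (-21307 - 4975) + 61 = -26282 + 61 = -26221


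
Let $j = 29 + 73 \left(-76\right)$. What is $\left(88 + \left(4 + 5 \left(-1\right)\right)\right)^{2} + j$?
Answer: $2050$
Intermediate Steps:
$j = -5519$ ($j = 29 - 5548 = -5519$)
$\left(88 + \left(4 + 5 \left(-1\right)\right)\right)^{2} + j = \left(88 + \left(4 + 5 \left(-1\right)\right)\right)^{2} - 5519 = \left(88 + \left(4 - 5\right)\right)^{2} - 5519 = \left(88 - 1\right)^{2} - 5519 = 87^{2} - 5519 = 7569 - 5519 = 2050$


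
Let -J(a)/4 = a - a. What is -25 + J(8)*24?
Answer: -25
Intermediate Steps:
J(a) = 0 (J(a) = -4*(a - a) = -4*0 = 0)
-25 + J(8)*24 = -25 + 0*24 = -25 + 0 = -25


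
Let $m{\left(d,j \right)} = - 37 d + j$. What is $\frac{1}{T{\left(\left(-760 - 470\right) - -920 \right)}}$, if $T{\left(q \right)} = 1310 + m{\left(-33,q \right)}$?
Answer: $\frac{1}{2221} \approx 0.00045025$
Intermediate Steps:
$m{\left(d,j \right)} = j - 37 d$
$T{\left(q \right)} = 2531 + q$ ($T{\left(q \right)} = 1310 + \left(q - -1221\right) = 1310 + \left(q + 1221\right) = 1310 + \left(1221 + q\right) = 2531 + q$)
$\frac{1}{T{\left(\left(-760 - 470\right) - -920 \right)}} = \frac{1}{2531 - 310} = \frac{1}{2221}$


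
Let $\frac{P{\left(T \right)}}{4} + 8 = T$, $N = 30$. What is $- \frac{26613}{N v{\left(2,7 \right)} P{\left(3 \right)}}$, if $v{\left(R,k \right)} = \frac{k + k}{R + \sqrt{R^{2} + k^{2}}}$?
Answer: $\frac{8871}{1400} + \frac{8871 \sqrt{53}}{2800} \approx 29.401$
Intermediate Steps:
$P{\left(T \right)} = -32 + 4 T$
$v{\left(R,k \right)} = \frac{2 k}{R + \sqrt{R^{2} + k^{2}}}$
$- \frac{26613}{N v{\left(2,7 \right)} P{\left(3 \right)}} = - \frac{26613}{30 \cdot 2 \cdot 7 \frac{1}{2 + \sqrt{2^{2} + 7^{2}}} \left(-32 + 4 \cdot 3\right)} = - \frac{26613}{30 \cdot 2 \cdot 7 \frac{1}{2 + \sqrt{4 + 49}} \left(-32 + 12\right)} = - \frac{26613}{30 \cdot 2 \cdot 7 \frac{1}{2 + \sqrt{53}} \left(-20\right)} = - \frac{26613}{30 \frac{14}{2 + \sqrt{53}} \left(-20\right)} = - \frac{26613}{\frac{420}{2 + \sqrt{53}} \left(-20\right)} = - \frac{26613}{\left(-8400\right) \frac{1}{2 + \sqrt{53}}} = - 26613 \left(- \frac{1}{4200} - \frac{\sqrt{53}}{8400}\right) = \frac{8871}{1400} + \frac{8871 \sqrt{53}}{2800}$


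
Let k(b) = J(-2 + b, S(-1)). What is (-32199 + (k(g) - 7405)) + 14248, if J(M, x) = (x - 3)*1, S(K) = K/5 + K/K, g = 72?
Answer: -126791/5 ≈ -25358.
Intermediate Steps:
S(K) = 1 + K/5 (S(K) = K*(1/5) + 1 = K/5 + 1 = 1 + K/5)
J(M, x) = -3 + x (J(M, x) = (-3 + x)*1 = -3 + x)
k(b) = -11/5 (k(b) = -3 + (1 + (1/5)*(-1)) = -3 + (1 - 1/5) = -3 + 4/5 = -11/5)
(-32199 + (k(g) - 7405)) + 14248 = (-32199 + (-11/5 - 7405)) + 14248 = (-32199 - 37036/5) + 14248 = -198031/5 + 14248 = -126791/5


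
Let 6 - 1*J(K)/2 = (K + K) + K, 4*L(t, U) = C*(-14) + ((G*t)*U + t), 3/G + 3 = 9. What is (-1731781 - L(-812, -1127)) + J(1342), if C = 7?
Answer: -1853984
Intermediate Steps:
G = 1/2 (G = 3/(-3 + 9) = 3/6 = 3*(1/6) = 1/2 ≈ 0.50000)
L(t, U) = -49/2 + t/4 + U*t/8 (L(t, U) = (7*(-14) + ((t/2)*U + t))/4 = (-98 + (U*t/2 + t))/4 = (-98 + (t + U*t/2))/4 = (-98 + t + U*t/2)/4 = -49/2 + t/4 + U*t/8)
J(K) = 12 - 6*K (J(K) = 12 - 2*((K + K) + K) = 12 - 2*(2*K + K) = 12 - 6*K)
(-1731781 - L(-812, -1127)) + J(1342) = (-1731781 - (-49/2 + (1/4)*(-812) + (1/8)*(-1127)*(-812))) + (12 - 6*1342) = (-1731781 - (-49/2 - 203 + 228781/2)) + (12 - 8052) = (-1731781 - 1*114163) - 8040 = (-1731781 - 114163) - 8040 = -1845944 - 8040 = -1853984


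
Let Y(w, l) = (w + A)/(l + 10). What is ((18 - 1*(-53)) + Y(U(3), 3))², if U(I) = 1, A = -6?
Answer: 842724/169 ≈ 4986.5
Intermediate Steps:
Y(w, l) = (-6 + w)/(10 + l) (Y(w, l) = (w - 6)/(l + 10) = (-6 + w)/(10 + l))
((18 - 1*(-53)) + Y(U(3), 3))² = ((18 - 1*(-53)) + (-6 + 1)/(10 + 3))² = ((18 + 53) - 5/13)² = (71 + (1/13)*(-5))² = (71 - 5/13)² = (918/13)² = 842724/169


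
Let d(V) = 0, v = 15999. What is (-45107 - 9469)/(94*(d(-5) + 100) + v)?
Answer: -54576/25399 ≈ -2.1487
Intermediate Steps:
(-45107 - 9469)/(94*(d(-5) + 100) + v) = (-45107 - 9469)/(94*(0 + 100) + 15999) = -54576/(94*100 + 15999) = -54576/(9400 + 15999) = -54576/25399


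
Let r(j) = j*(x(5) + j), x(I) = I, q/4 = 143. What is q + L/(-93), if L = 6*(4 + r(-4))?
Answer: 572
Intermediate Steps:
q = 572 (q = 4*143 = 572)
r(j) = j*(5 + j)
L = 0 (L = 6*(4 - 4*(5 - 4)) = 6*(4 - 4*1) = 6*(4 - 4) = 6*0 = 0)
q + L/(-93) = 572 + 0/(-93) = 572 - 1/93*0 = 572 + 0 = 572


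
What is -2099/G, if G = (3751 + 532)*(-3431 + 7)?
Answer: 2099/14664992 ≈ 0.00014313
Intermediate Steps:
G = -14664992 (G = 4283*(-3424) = -14664992)
-2099/G = -2099/(-14664992) = -2099*(-1/14664992) = 2099/14664992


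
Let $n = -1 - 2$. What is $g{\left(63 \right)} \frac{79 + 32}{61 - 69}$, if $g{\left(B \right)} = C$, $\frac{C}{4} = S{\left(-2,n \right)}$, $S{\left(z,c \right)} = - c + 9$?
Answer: $-666$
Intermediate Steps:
$n = -3$
$S{\left(z,c \right)} = 9 - c$
$C = 48$ ($C = 4 \left(9 - -3\right) = 4 \left(9 + 3\right) = 4 \cdot 12 = 48$)
$g{\left(B \right)} = 48$
$g{\left(63 \right)} \frac{79 + 32}{61 - 69} = 48 \frac{79 + 32}{61 - 69} = 48 \frac{111}{-8} = 48 \cdot 111 \left(- \frac{1}{8}\right) = 48 \left(- \frac{111}{8}\right) = -666$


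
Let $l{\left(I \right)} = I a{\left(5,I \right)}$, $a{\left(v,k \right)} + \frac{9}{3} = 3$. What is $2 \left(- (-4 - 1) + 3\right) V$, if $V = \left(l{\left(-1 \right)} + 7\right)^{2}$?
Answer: $784$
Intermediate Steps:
$a{\left(v,k \right)} = 0$ ($a{\left(v,k \right)} = -3 + 3 = 0$)
$l{\left(I \right)} = 0$ ($l{\left(I \right)} = I 0 = 0$)
$V = 49$ ($V = \left(0 + 7\right)^{2} = 7^{2} = 49$)
$2 \left(- (-4 - 1) + 3\right) V = 2 \left(- (-4 - 1) + 3\right) 49 = 2 \left(\left(-1\right) \left(-5\right) + 3\right) 49 = 2 \left(5 + 3\right) 49 = 2 \cdot 8 \cdot 49 = 16 \cdot 49 = 784$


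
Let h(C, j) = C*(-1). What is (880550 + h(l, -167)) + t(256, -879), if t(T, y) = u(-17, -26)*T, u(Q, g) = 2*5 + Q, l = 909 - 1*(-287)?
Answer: 877562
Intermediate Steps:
l = 1196 (l = 909 + 287 = 1196)
h(C, j) = -C
u(Q, g) = 10 + Q
t(T, y) = -7*T (t(T, y) = (10 - 17)*T = -7*T)
(880550 + h(l, -167)) + t(256, -879) = (880550 - 1*1196) - 7*256 = (880550 - 1196) - 1792 = 879354 - 1792 = 877562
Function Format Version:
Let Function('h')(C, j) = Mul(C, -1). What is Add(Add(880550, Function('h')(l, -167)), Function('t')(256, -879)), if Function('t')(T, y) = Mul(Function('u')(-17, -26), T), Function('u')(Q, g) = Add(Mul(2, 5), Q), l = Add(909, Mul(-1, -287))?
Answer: 877562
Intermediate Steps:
l = 1196 (l = Add(909, 287) = 1196)
Function('h')(C, j) = Mul(-1, C)
Function('u')(Q, g) = Add(10, Q)
Function('t')(T, y) = Mul(-7, T) (Function('t')(T, y) = Mul(Add(10, -17), T) = Mul(-7, T))
Add(Add(880550, Function('h')(l, -167)), Function('t')(256, -879)) = Add(Add(880550, Mul(-1, 1196)), Mul(-7, 256)) = Add(Add(880550, -1196), -1792) = Add(879354, -1792) = 877562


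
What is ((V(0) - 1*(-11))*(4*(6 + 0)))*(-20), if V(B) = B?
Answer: -5280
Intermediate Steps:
((V(0) - 1*(-11))*(4*(6 + 0)))*(-20) = ((0 - 1*(-11))*(4*(6 + 0)))*(-20) = ((0 + 11)*(4*6))*(-20) = (11*24)*(-20) = 264*(-20) = -5280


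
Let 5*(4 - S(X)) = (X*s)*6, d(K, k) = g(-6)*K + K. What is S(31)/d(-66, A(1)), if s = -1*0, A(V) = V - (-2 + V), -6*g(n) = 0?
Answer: -2/33 ≈ -0.060606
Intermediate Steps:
g(n) = 0 (g(n) = -⅙*0 = 0)
A(V) = 2 (A(V) = V + (2 - V) = 2)
d(K, k) = K (d(K, k) = 0*K + K = 0 + K = K)
s = 0
S(X) = 4 (S(X) = 4 - X*0*6/5 = 4 - 0*6 = 4 - ⅕*0 = 4 + 0 = 4)
S(31)/d(-66, A(1)) = 4/(-66) = 4*(-1/66) = -2/33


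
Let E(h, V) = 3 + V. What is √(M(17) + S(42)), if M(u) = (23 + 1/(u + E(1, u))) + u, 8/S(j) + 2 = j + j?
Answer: √92338273/1517 ≈ 6.3344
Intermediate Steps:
S(j) = 8/(-2 + 2*j) (S(j) = 8/(-2 + (j + j)) = 8/(-2 + 2*j))
M(u) = 23 + u + 1/(3 + 2*u) (M(u) = (23 + 1/(u + (3 + u))) + u = (23 + 1/(3 + 2*u)) + u = 23 + u + 1/(3 + 2*u))
√(M(17) + S(42)) = √((70 + 2*17² + 49*17)/(3 + 2*17) + 4/(-1 + 42)) = √((70 + 2*289 + 833)/(3 + 34) + 4/41) = √((70 + 578 + 833)/37 + 4*(1/41)) = √((1/37)*1481 + 4/41) = √(1481/37 + 4/41) = √(60869/1517) = √92338273/1517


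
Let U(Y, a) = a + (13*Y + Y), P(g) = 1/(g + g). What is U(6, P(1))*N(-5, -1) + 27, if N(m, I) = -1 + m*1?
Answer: -480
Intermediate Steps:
P(g) = 1/(2*g)
N(m, I) = -1 + m
U(Y, a) = a + 14*Y
U(6, P(1))*N(-5, -1) + 27 = ((1/2)/1 + 14*6)*(-1 - 5) + 27 = ((1/2)*1 + 84)*(-6) + 27 = (1/2 + 84)*(-6) + 27 = (169/2)*(-6) + 27 = -507 + 27 = -480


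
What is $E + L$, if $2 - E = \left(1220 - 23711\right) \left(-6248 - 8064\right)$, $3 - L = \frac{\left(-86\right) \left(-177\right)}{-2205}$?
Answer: $- \frac{236590017371}{735} \approx -3.2189 \cdot 10^{8}$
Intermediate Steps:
$L = \frac{7279}{735}$ ($L = 3 - \frac{\left(-86\right) \left(-177\right)}{-2205} = 3 - 15222 \left(- \frac{1}{2205}\right) = 3 - - \frac{5074}{735} = 3 + \frac{5074}{735} = \frac{7279}{735} \approx 9.9034$)
$E = -321891190$ ($E = 2 - \left(1220 - 23711\right) \left(-6248 - 8064\right) = 2 - \left(-22491\right) \left(-14312\right) = 2 - 321891192 = -321891190$)
$E + L = -321891190 + \frac{7279}{735} = - \frac{236590017371}{735}$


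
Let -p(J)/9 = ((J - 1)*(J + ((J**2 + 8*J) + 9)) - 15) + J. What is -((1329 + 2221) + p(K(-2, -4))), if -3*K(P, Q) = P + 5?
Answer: -3712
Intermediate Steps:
K(P, Q) = -5/3 - P/3 (K(P, Q) = -(P + 5)/3 = -(5 + P)/3 = -5/3 - P/3)
p(J) = 135 - 9*J - 9*(-1 + J)*(9 + J**2 + 9*J) (p(J) = -9*(((J - 1)*(J + ((J**2 + 8*J) + 9)) - 15) + J) = -9*(((-1 + J)*(J + (9 + J**2 + 8*J)) - 15) + J) = -9*(((-1 + J)*(9 + J**2 + 9*J) - 15) + J) = -9*((-15 + (-1 + J)*(9 + J**2 + 9*J)) + J) = -9*(-15 + J + (-1 + J)*(9 + J**2 + 9*J)) = 135 - 9*J - 9*(-1 + J)*(9 + J**2 + 9*J))
-((1329 + 2221) + p(K(-2, -4))) = -((1329 + 2221) + (216 - 72*(-5/3 - 1/3*(-2))**2 - 9*(-5/3 - 1/3*(-2)) - 9*(-5/3 - 1/3*(-2))**3)) = -(3550 + (216 - 72*(-5/3 + 2/3)**2 - 9*(-5/3 + 2/3) - 9*(-5/3 + 2/3)**3)) = -(3550 + (216 - 72*(-1)**2 - 9*(-1) - 9*(-1)**3)) = -(3550 + (216 - 72*1 + 9 - 9*(-1))) = -(3550 + (216 - 72 + 9 + 9)) = -(3550 + 162) = -1*3712 = -3712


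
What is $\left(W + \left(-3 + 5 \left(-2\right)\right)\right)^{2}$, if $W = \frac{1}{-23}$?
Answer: $\frac{90000}{529} \approx 170.13$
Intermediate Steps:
$W = - \frac{1}{23} \approx -0.043478$
$\left(W + \left(-3 + 5 \left(-2\right)\right)\right)^{2} = \left(- \frac{1}{23} + \left(-3 + 5 \left(-2\right)\right)\right)^{2} = \left(- \frac{1}{23} - 13\right)^{2} = \left(- \frac{300}{23}\right)^{2} = \frac{90000}{529}$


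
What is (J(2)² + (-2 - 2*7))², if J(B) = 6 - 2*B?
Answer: 144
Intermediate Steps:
(J(2)² + (-2 - 2*7))² = ((6 - 2*2)² + (-2 - 2*7))² = ((6 - 4)² + (-2 - 14))² = (2² - 16)² = (4 - 16)² = (-12)² = 144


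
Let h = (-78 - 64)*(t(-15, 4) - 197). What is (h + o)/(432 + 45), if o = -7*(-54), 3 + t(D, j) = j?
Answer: 28210/477 ≈ 59.140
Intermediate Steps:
t(D, j) = -3 + j
h = 27832 (h = (-78 - 64)*((-3 + 4) - 197) = -142*(1 - 197) = -142*(-196) = 27832)
o = 378
(h + o)/(432 + 45) = (27832 + 378)/(432 + 45) = 28210/477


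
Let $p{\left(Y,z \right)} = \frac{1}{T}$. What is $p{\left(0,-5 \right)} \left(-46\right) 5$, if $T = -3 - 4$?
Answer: $\frac{230}{7} \approx 32.857$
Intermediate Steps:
$T = -7$ ($T = -3 - 4 = -7$)
$p{\left(Y,z \right)} = - \frac{1}{7}$ ($p{\left(Y,z \right)} = \frac{1}{-7} = - \frac{1}{7}$)
$p{\left(0,-5 \right)} \left(-46\right) 5 = \left(- \frac{1}{7}\right) \left(-46\right) 5 = \frac{46}{7} \cdot 5 = \frac{230}{7}$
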